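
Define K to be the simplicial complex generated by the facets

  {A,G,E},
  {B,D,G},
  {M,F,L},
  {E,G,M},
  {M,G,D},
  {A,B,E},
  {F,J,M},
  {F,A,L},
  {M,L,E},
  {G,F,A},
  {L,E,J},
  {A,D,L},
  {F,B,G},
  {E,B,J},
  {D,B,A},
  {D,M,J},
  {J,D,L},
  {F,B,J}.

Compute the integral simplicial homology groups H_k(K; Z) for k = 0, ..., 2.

Fix the vertex order A < B < D < E < F < G < J < L < M and write every simplex with vertices in increasing order. Then dim K = 2 and the simplices of K are:

  0-simplices (9): A, B, D, E, F, G, J, L, M
  1-simplices (27): AB, AD, AE, AF, AG, AL, BD, BE, BF, BG, BJ, DG, DJ, DL, DM, EG, EJ, EL, EM, FG, FJ, FL, FM, GM, JL, JM, LM
  2-simplices (18): ABD, ABE, ADL, AEG, AFG, AFL, BDG, BEJ, BFG, BFJ, DGM, DJL, DJM, EGM, EJL, ELM, FJM, FLM

giving chain groups C_0 ≅ Z^9, C_1 ≅ Z^27, C_2 ≅ Z^18.

∂_1: C_1 → C_0 is given by ∂[p,q] = [q] − [p]. For instance
  ∂AF = F − A.
As a 9×27 matrix over Z this has rank 8, with invariant factors (1,1,1,1,1,1,1,1).

Boundary ∂_2: C_2 → C_1 acts by ∂[p,q,r] = [q,r] − [p,r] + [p,q]. For instance
  ∂AEG = EG − AG + AE,
  ∂FJM = JM − FM + FJ.
This gives a 27×18 integer matrix of rank 18; reducing to Smith normal form yields diagonal entries (1,1,1,1,1,1,1,1,1,1,1,1,1,1,1,1,1,2).

From H_k ≅ ker(∂_k) / im(∂_{k+1}) we obtain:

  H_0: rank C_0 − rank ∂_1 = 9 − 8 = 1, and the invariant factors of ∂_1 are all 1, so H_0 = Z.
  H_1: rank ker ∂_1 − rank ∂_2 = (27 − 8) − 18 = 1, and ∂_2 has invariant factor 2 > 1, so H_1 = Z ⊕ Z/2.
  H_2: rank ker ∂_2 − rank ∂_3 = (18 − 18) − 0 = 0, and there is no ∂_3, so H_2 = 0.

H_0 = Z,  H_1 = Z ⊕ Z/2,  H_2 = 0.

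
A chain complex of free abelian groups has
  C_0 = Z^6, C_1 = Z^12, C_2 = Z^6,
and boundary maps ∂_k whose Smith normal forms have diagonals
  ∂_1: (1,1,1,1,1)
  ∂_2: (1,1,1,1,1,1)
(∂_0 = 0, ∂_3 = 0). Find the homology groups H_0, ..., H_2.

H_0 = Z,  H_1 = Z,  H_2 = 0.

H_0: b_0 = 6 − 0 − 5 = 1; torsion from ∂_1 factors > 1: none. So H_0 = Z.
H_1: b_1 = 12 − 5 − 6 = 1; torsion from ∂_2 factors > 1: none. So H_1 = Z.
H_2: b_2 = 6 − 6 − 0 = 0; torsion from ∂_3 factors > 1: none. So H_2 = 0.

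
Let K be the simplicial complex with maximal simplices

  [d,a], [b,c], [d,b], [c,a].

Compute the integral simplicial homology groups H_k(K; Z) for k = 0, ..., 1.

H_0 ≅ Z,  H_1 ≅ Z.

We work with the vertex ordering a < b < c < d. The simplices of K, each written with vertices in increasing order, are:

  0-simplices (4): a, b, c, d
  1-simplices (4): ac, ad, bc, bd

giving chain groups C_0 ≅ Z^4, C_1 ≅ Z^4.

∂_1: C_1 → C_0 is given by ∂[p,q] = [q] − [p].
The 4×4 boundary matrix has rank 3 and Smith normal form diag(1,1,1).

Now H_k = ker ∂_k / im ∂_{k+1}, so:

  H_0: rank C_0 − rank ∂_1 = 4 − 3 = 1, and the invariant factors of ∂_1 are all 1, so H_0 = Z.
  H_1: rank ker ∂_1 − rank ∂_2 = (4 − 3) − 0 = 1, and there is no ∂_2, so H_1 = Z.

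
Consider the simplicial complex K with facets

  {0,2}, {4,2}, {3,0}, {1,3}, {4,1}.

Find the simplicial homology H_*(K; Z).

H_0 ≅ Z,  H_1 ≅ Z.

K has 5 vertices, 5 edges.
rank ∂_0 = 0, rank ∂_1 = 4 ⇒ b_0 = 5 − 0 − 4 = 1; all invariant factors of ∂_1 are 1 so no torsion. So H_0 ≅ Z.
rank ∂_1 = 4, rank ∂_2 = 0 ⇒ b_1 = 5 − 4 − 0 = 1. So H_1 ≅ Z.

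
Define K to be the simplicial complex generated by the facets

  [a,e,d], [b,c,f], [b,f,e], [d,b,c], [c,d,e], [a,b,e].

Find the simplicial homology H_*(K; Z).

Fix the vertex order a < b < c < d < e < f and write every simplex with vertices in increasing order. Then dim K = 2 and the simplices of K are:

  0-simplices (6): a, b, c, d, e, f
  1-simplices (12): ab, ad, ae, bc, bd, be, bf, cd, ce, cf, de, ef
  2-simplices (6): abe, ade, bcd, bcf, bef, cde

Hence C_0 ≅ Z^6, C_1 ≅ Z^12, C_2 ≅ Z^6.

The boundary map ∂_1: C_1 → C_0 sends each edge [p,q] (with p < q) to q − p. For instance
  ∂bc = c − b.
This gives a 6×12 integer matrix of rank 5; reducing to Smith normal form yields diagonal entries (1,1,1,1,1).

∂_2: C_2 → C_1 sends each 2-simplex [p,q,r] to [q,r] − [p,r] + [p,q]. For instance
  ∂abe = be − ae + ab,
  ∂bcd = cd − bd + bc.
As a 12×6 matrix over Z this has rank 6, with invariant factors (1,1,1,1,1,1).

From H_k ≅ ker(∂_k) / im(∂_{k+1}) we obtain:

  H_0: rank C_0 − rank ∂_1 = 6 − 5 = 1, and the invariant factors of ∂_1 are all 1, so H_0 ≅ Z.
  H_1: rank ker ∂_1 − rank ∂_2 = (12 − 5) − 6 = 1, and the invariant factors of ∂_2 are all 1, so H_1 ≅ Z.
  H_2: rank ker ∂_2 − rank ∂_3 = (6 − 6) − 0 = 0, and there is no ∂_3, so H_2 ≅ 0.

(K is a triangulation of the cylinder S^1 x I.)

H_0 = Z,  H_1 = Z,  H_2 = 0.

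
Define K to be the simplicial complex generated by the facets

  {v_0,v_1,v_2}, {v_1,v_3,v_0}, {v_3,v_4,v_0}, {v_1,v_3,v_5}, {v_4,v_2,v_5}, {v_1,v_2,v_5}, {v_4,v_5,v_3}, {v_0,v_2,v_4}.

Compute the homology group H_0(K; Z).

K has 6 vertices, 12 edges, 8 triangles.
rank ∂_0 = 0, rank ∂_1 = 5 ⇒ b_0 = 6 − 0 − 5 = 1; all invariant factors of ∂_1 are 1 so no torsion. So H_0 = Z.

H_0 ≅ Z.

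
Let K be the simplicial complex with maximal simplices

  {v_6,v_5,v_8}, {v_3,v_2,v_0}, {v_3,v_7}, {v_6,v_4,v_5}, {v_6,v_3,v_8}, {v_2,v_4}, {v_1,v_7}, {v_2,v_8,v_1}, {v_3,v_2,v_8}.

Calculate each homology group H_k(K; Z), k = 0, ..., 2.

H_0 ≅ Z,  H_1 ≅ Z^2,  H_2 = 0.

K has 9 vertices, 16 edges, 6 triangles.
rank ∂_0 = 0, rank ∂_1 = 8 ⇒ b_0 = 9 − 0 − 8 = 1; all invariant factors of ∂_1 are 1 so no torsion. So H_0 ≅ Z.
rank ∂_1 = 8, rank ∂_2 = 6 ⇒ b_1 = 16 − 8 − 6 = 2; all invariant factors of ∂_2 are 1 so no torsion. So H_1 ≅ Z^2.
rank ∂_2 = 6, rank ∂_3 = 0 ⇒ b_2 = 6 − 6 − 0 = 0. So H_2 ≅ 0.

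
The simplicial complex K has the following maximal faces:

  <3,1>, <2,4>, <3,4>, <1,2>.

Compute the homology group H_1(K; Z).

Order the vertices as 1 < 2 < 3 < 4. Listing each simplex with vertices in this order, K has dimension 1 with simplices:

  0-simplices (4): [1], [2], [3], [4]
  1-simplices (4): [1,2], [1,3], [2,4], [3,4]

giving chain groups C_0 ≅ Z^4, C_1 ≅ Z^4.

∂_1: C_1 → C_0 is given by ∂[p,q] = [q] − [p].
The 4×4 boundary matrix has rank 3 and Smith normal form diag(1,1,1).

Reading off H_k = ker ∂_k / im ∂_{k+1}:

  H_1: rank ker ∂_1 − rank ∂_2 = (4 − 3) − 0 = 1, and there is no ∂_2, so H_1 ≅ Z.

H_1 ≅ Z.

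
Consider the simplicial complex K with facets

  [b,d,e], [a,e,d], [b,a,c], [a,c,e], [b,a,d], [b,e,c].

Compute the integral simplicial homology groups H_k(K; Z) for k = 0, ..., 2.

H_0 = Z,  H_1 = 0,  H_2 = Z.

K has 5 vertices, 9 edges, 6 triangles.
rank ∂_0 = 0, rank ∂_1 = 4 ⇒ b_0 = 5 − 0 − 4 = 1; all invariant factors of ∂_1 are 1 so no torsion. So H_0 ≅ Z.
rank ∂_1 = 4, rank ∂_2 = 5 ⇒ b_1 = 9 − 4 − 5 = 0; all invariant factors of ∂_2 are 1 so no torsion. So H_1 ≅ 0.
rank ∂_2 = 5, rank ∂_3 = 0 ⇒ b_2 = 6 − 5 − 0 = 1. So H_2 ≅ Z.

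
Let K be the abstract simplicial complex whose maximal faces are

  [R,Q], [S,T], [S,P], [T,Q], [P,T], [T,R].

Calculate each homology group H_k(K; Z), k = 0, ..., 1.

H_0 = Z,  H_1 = Z^2.

Order the vertices as P < Q < R < S < T. Listing each simplex with vertices in this order, K has dimension 1 with simplices:

  0-simplices (5): P, Q, R, S, T
  1-simplices (6): PS, PT, QR, QT, RT, ST

Hence C_0 ≅ Z^5, C_1 ≅ Z^6.

The boundary map ∂_1: C_1 → C_0 maps an edge to its endpoints' difference, ∂[p,q] = q − p. For instance
  ∂QR = R − Q.
The 5×6 boundary matrix has rank 4 and Smith normal form diag(1,1,1,1).

Now H_k = ker ∂_k / im ∂_{k+1}, so:

  H_0: rank C_0 − rank ∂_1 = 5 − 4 = 1, and the invariant factors of ∂_1 are all 1, so H_0 = Z.
  H_1: rank ker ∂_1 − rank ∂_2 = (6 − 4) − 0 = 2, and there is no ∂_2, so H_1 = Z^2.

As a check, the Euler characteristic is 5 − 6 = -1, which agrees with 1 − 2 = -1.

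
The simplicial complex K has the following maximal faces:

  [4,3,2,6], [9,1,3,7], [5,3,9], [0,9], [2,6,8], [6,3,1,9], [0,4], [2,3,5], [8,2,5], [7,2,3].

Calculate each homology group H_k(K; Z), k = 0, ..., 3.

K has 10 vertices, 23 edges, 16 triangles, 3 3-simplices.
rank ∂_0 = 0, rank ∂_1 = 9 ⇒ b_0 = 10 − 0 − 9 = 1; all invariant factors of ∂_1 are 1 so no torsion. So H_0 = Z.
rank ∂_1 = 9, rank ∂_2 = 13 ⇒ b_1 = 23 − 9 − 13 = 1; all invariant factors of ∂_2 are 1 so no torsion. So H_1 = Z.
rank ∂_2 = 13, rank ∂_3 = 3 ⇒ b_2 = 16 − 13 − 3 = 0; all invariant factors of ∂_3 are 1 so no torsion. So H_2 = 0.
rank ∂_3 = 3, rank ∂_4 = 0 ⇒ b_3 = 3 − 3 − 0 = 0. So H_3 = 0.

H_0 = Z,  H_1 = Z,  H_2 = 0,  H_3 = 0.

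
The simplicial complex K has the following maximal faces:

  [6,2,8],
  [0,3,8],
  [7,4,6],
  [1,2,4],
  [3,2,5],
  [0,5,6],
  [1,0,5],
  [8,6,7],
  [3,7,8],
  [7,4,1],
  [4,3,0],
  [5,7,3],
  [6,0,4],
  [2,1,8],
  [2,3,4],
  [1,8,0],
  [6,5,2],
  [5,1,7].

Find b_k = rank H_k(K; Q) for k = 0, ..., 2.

Fix the vertex order 0 < 1 < 2 < 3 < 4 < 5 < 6 < 7 < 8 and write every simplex with vertices in increasing order. Then dim K = 2 and the simplices of K are:

  0-simplices (9): [0], [1], [2], [3], [4], [5], [6], [7], [8]
  1-simplices (27): (27 of them)
  2-simplices (18): [0,1,5], [0,1,8], [0,3,4], [0,3,8], [0,4,6], [0,5,6], [1,2,4], [1,2,8], [1,4,7], [1,5,7], [2,3,4], [2,3,5], [2,5,6], [2,6,8], [3,5,7], [3,7,8], [4,6,7], [6,7,8]

giving chain groups C_0 ≅ Z^9, C_1 ≅ Z^27, C_2 ≅ Z^18.

Boundary ∂_1: C_1 → C_0 sends each edge [p,q] (with p < q) to q − p. For instance
  ∂[2,4] = [4] − [2].
This gives a 9×27 integer matrix of rank 8; reducing to Smith normal form yields diagonal entries (1,1,1,1,1,1,1,1).

Boundary ∂_2: C_2 → C_1 maps a triangle to the signed sum of its edges. For instance
  ∂[2,5,6] = [5,6] − [2,6] + [2,5],
  ∂[3,5,7] = [5,7] − [3,7] + [3,5].
The 27×18 boundary matrix has rank 17 and Smith normal form diag(1,1,1,1,1,1,1,1,1,1,1,1,1,1,1,1,1).

Reading off H_k = ker ∂_k / im ∂_{k+1}:

  H_0: rank C_0 − rank ∂_1 = 9 − 8 = 1, and the invariant factors of ∂_1 are all 1, so H_0 ≅ Z.
  H_1: rank ker ∂_1 − rank ∂_2 = (27 − 8) − 17 = 2, and the invariant factors of ∂_2 are all 1, so H_1 ≅ Z^2.
  H_2: rank ker ∂_2 − rank ∂_3 = (18 − 17) − 0 = 1, and there is no ∂_3, so H_2 ≅ Z.

(K is a triangulation of the torus T^2.)

Hence the Betti numbers are b_0 = 1, b_1 = 2, b_2 = 1.

b_0 = 1, b_1 = 2, b_2 = 1.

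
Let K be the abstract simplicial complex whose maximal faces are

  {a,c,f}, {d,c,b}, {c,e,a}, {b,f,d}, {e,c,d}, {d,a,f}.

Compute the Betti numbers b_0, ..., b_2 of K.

Take the total order a < b < c < d < e < f on the vertex set. Then K (dimension 2) consists of the simplices:

  0-simplices (6): a, b, c, d, e, f
  1-simplices (12): ac, ad, ae, af, bc, bd, bf, cd, ce, cf, de, df
  2-simplices (6): ace, acf, adf, bcd, bdf, cde

Hence C_0 ≅ Z^6, C_1 ≅ Z^12, C_2 ≅ Z^6.

The boundary map ∂_1: C_1 → C_0 sends each edge [p,q] (with p < q) to q − p. For instance
  ∂bd = d − b.
This gives a 6×12 integer matrix of rank 5; reducing to Smith normal form yields diagonal entries (1,1,1,1,1).

∂_2: C_2 → C_1 maps a triangle to the signed sum of its edges. For instance
  ∂bdf = df − bf + bd,
  ∂bcd = cd − bd + bc.
The 12×6 boundary matrix has rank 6 and Smith normal form diag(1,1,1,1,1,1).

From H_k ≅ ker(∂_k) / im(∂_{k+1}) we obtain:

  H_0: rank C_0 − rank ∂_1 = 6 − 5 = 1, and the invariant factors of ∂_1 are all 1, so H_0 = Z.
  H_1: rank ker ∂_1 − rank ∂_2 = (12 − 5) − 6 = 1, and the invariant factors of ∂_2 are all 1, so H_1 = Z.
  H_2: rank ker ∂_2 − rank ∂_3 = (6 − 6) − 0 = 0, and there is no ∂_3, so H_2 = 0.

As a check, the Euler characteristic is 6 − 12 + 6 = 0, which agrees with 1 − 1 + 0 = 0.

Hence the Betti numbers are b_0 = 1, b_1 = 1, b_2 = 0.

b_0 = 1, b_1 = 1, b_2 = 0.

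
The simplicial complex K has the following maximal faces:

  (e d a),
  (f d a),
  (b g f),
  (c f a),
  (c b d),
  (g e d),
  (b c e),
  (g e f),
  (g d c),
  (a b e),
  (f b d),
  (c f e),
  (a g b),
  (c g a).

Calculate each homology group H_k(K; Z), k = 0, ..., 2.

Fix the vertex order a < b < c < d < e < f < g and write every simplex with vertices in increasing order. Then dim K = 2 and the simplices of K are:

  0-simplices (7): a, b, c, d, e, f, g
  1-simplices (21): ab, ac, ad, ae, af, ag, bc, bd, be, bf, bg, cd, ce, cf, cg, de, df, dg, ef, eg, fg
  2-simplices (14): abe, abg, acf, acg, ade, adf, bcd, bce, bdf, bfg, cdg, cef, deg, efg

so the chain groups are C_0 ≅ Z^7, C_1 ≅ Z^21, C_2 ≅ Z^14.

∂_1: C_1 → C_0 is given by ∂[p,q] = [q] − [p].
The 7×21 boundary matrix has rank 6 and Smith normal form diag(1,1,1,1,1,1).

Boundary ∂_2: C_2 → C_1 sends each 2-simplex [p,q,r] to [q,r] − [p,r] + [p,q]. For instance
  ∂acg = cg − ag + ac,
  ∂bdf = df − bf + bd.
The 21×14 boundary matrix has rank 13 and Smith normal form diag(1,1,1,1,1,1,1,1,1,1,1,1,1).

Reading off H_k = ker ∂_k / im ∂_{k+1}:

  H_0: rank C_0 − rank ∂_1 = 7 − 6 = 1, and the invariant factors of ∂_1 are all 1, so H_0 = Z.
  H_1: rank ker ∂_1 − rank ∂_2 = (21 − 6) − 13 = 2, and the invariant factors of ∂_2 are all 1, so H_1 = Z^2.
  H_2: rank ker ∂_2 − rank ∂_3 = (14 − 13) − 0 = 1, and there is no ∂_3, so H_2 = Z.

(K is a triangulation of the torus T^2.)

H_0 ≅ Z,  H_1 ≅ Z^2,  H_2 ≅ Z.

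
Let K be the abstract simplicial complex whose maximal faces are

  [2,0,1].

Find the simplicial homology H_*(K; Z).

We work with the vertex ordering 0 < 1 < 2. The simplices of K, each written with vertices in increasing order, are:

  0-simplices (3): [0], [1], [2]
  1-simplices (3): [0,1], [0,2], [1,2]
  2-simplices (1): [0,1,2]

giving chain groups C_0 ≅ Z^3, C_1 ≅ Z^3, C_2 ≅ Z^1.

Boundary ∂_1: C_1 → C_0 sends each edge [p,q] (with p < q) to q − p.
As a 3×3 matrix over Z this has rank 2, with invariant factors (1,1).

∂_2: C_2 → C_1 sends each 2-simplex [p,q,r] to [q,r] − [p,r] + [p,q]. For instance
  ∂[0,1,2] = [1,2] − [0,2] + [0,1].
The resulting 3×1 matrix has rank 1, and its Smith normal form has invariant factors (1).

From H_k ≅ ker(∂_k) / im(∂_{k+1}) we obtain:

  H_0: rank C_0 − rank ∂_1 = 3 − 2 = 1, and the invariant factors of ∂_1 are all 1, so H_0 ≅ Z.
  H_1: rank ker ∂_1 − rank ∂_2 = (3 − 2) − 1 = 0, and the invariant factors of ∂_2 are all 1, so H_1 ≅ 0.
  H_2: rank ker ∂_2 − rank ∂_3 = (1 − 1) − 0 = 0, and there is no ∂_3, so H_2 ≅ 0.

(K is a triangulation of the 2-simplex.)

H_0 ≅ Z,  H_1 = 0,  H_2 = 0.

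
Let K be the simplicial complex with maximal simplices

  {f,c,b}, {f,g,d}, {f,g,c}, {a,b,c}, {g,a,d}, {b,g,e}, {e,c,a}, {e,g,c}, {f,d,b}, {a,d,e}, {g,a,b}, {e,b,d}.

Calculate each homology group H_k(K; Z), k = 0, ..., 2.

Take the total order a < b < c < d < e < f < g on the vertex set. Then K (dimension 2) consists of the simplices:

  0-simplices (7): a, b, c, d, e, f, g
  1-simplices (18): ab, ac, ad, ae, ag, bc, bd, be, bf, bg, ce, cf, cg, de, df, dg, eg, fg
  2-simplices (12): abc, abg, ace, ade, adg, bcf, bde, bdf, beg, ceg, cfg, dfg

giving chain groups C_0 ≅ Z^7, C_1 ≅ Z^18, C_2 ≅ Z^12.

∂_1: C_1 → C_0 sends each edge [p,q] (with p < q) to q − p.
The 7×18 boundary matrix has rank 6 and Smith normal form diag(1,1,1,1,1,1).

The boundary map ∂_2: C_2 → C_1 acts by ∂[p,q,r] = [q,r] − [p,r] + [p,q]. For instance
  ∂abc = bc − ac + ab,
  ∂adg = dg − ag + ad.
This gives a 18×12 integer matrix of rank 12; reducing to Smith normal form yields diagonal entries (1,1,1,1,1,1,1,1,1,1,1,2).

From H_k ≅ ker(∂_k) / im(∂_{k+1}) we obtain:

  H_0: rank C_0 − rank ∂_1 = 7 − 6 = 1, and the invariant factors of ∂_1 are all 1, so H_0 ≅ Z.
  H_1: rank ker ∂_1 − rank ∂_2 = (18 − 6) − 12 = 0, and ∂_2 has invariant factor 2 > 1, so H_1 ≅ Z_2.
  H_2: rank ker ∂_2 − rank ∂_3 = (12 − 12) − 0 = 0, and there is no ∂_3, so H_2 ≅ 0.

As a check, the Euler characteristic is 7 − 18 + 12 = 1, which agrees with 1 − 0 + 0 = 1.

H_0 ≅ Z,  H_1 ≅ Z_2,  H_2 = 0.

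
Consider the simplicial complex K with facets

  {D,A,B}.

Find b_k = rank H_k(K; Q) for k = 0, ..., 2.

Fix the vertex order A < B < D and write every simplex with vertices in increasing order. Then dim K = 2 and the simplices of K are:

  0-simplices (3): A, B, D
  1-simplices (3): AB, AD, BD
  2-simplices (1): ABD

giving chain groups C_0 ≅ Z^3, C_1 ≅ Z^3, C_2 ≅ Z^1.

∂_1: C_1 → C_0 maps an edge to its endpoints' difference, ∂[p,q] = q − p. For instance
  ∂AD = D − A.
This gives a 3×3 integer matrix of rank 2; reducing to Smith normal form yields diagonal entries (1,1).

The boundary map ∂_2: C_2 → C_1 sends each 2-simplex [p,q,r] to [q,r] − [p,r] + [p,q]. For instance
  ∂ABD = BD − AD + AB.
The 3×1 boundary matrix has rank 1 and Smith normal form diag(1).

Computing H_k = (kernel of ∂_k) / (image of ∂_{k+1}):

  H_0: rank C_0 − rank ∂_1 = 3 − 2 = 1, and the invariant factors of ∂_1 are all 1, so H_0 ≅ Z.
  H_1: rank ker ∂_1 − rank ∂_2 = (3 − 2) − 1 = 0, and the invariant factors of ∂_2 are all 1, so H_1 ≅ 0.
  H_2: rank ker ∂_2 − rank ∂_3 = (1 − 1) − 0 = 0, and there is no ∂_3, so H_2 ≅ 0.

Hence the Betti numbers are b_0 = 1, b_1 = 0, b_2 = 0.

b_0 = 1, b_1 = 0, b_2 = 0.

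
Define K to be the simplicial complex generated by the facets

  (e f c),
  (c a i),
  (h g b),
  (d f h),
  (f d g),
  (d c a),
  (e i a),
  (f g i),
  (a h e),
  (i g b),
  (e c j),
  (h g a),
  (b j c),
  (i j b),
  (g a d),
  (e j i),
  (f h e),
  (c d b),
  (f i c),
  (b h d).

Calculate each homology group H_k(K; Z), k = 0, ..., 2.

Order the vertices as a < b < c < d < e < f < g < h < i < j. Listing each simplex with vertices in this order, K has dimension 2 with simplices:

  0-simplices (10): a, b, c, d, e, f, g, h, i, j
  1-simplices (30): ac, ad, ae, ag, ah, ai, bc, bd, bg, bh, bi, bj, cd, ce, cf, ci, cj, df, dg, dh, ef, eh, ei, ej, fg, fh, fi, gh, gi, ij
  2-simplices (20): acd, aci, adg, aeh, aei, agh, bcd, bcj, bdh, bgh, bgi, bij, cef, cej, cfi, dfg, dfh, efh, eij, fgi

so the chain groups are C_0 ≅ Z^10, C_1 ≅ Z^30, C_2 ≅ Z^20.

Boundary ∂_1: C_1 → C_0 is given by ∂[p,q] = [q] − [p]. For instance
  ∂ad = d − a.
The 10×30 boundary matrix has rank 9 and Smith normal form diag(1,1,1,1,1,1,1,1,1).

Boundary ∂_2: C_2 → C_1 acts by ∂[p,q,r] = [q,r] − [p,r] + [p,q]. For instance
  ∂aci = ci − ai + ac,
  ∂cej = ej − cj + ce.
This gives a 30×20 integer matrix of rank 20; reducing to Smith normal form yields diagonal entries (1,1,1,1,1,1,1,1,1,1,1,1,1,1,1,1,1,1,1,2).

Computing H_k = (kernel of ∂_k) / (image of ∂_{k+1}):

  H_0: rank C_0 − rank ∂_1 = 10 − 9 = 1, and the invariant factors of ∂_1 are all 1, so H_0 = Z.
  H_1: rank ker ∂_1 − rank ∂_2 = (30 − 9) − 20 = 1, and ∂_2 has invariant factor 2 > 1, so H_1 = Z × Z/2.
  H_2: rank ker ∂_2 − rank ∂_3 = (20 − 20) − 0 = 0, and there is no ∂_3, so H_2 = 0.

As a check, the Euler characteristic is 10 − 30 + 20 = 0, which agrees with 1 − 1 + 0 = 0.
(K is a triangulation of the Klein bottle.)

H_0 ≅ Z,  H_1 ≅ Z × Z/2,  H_2 = 0.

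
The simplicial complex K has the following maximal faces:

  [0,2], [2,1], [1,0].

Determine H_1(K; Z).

H_1 = Z.

Fix the vertex order 0 < 1 < 2 and write every simplex with vertices in increasing order. Then dim K = 1 and the simplices of K are:

  0-simplices (3): [0], [1], [2]
  1-simplices (3): [0,1], [0,2], [1,2]

Hence C_0 ≅ Z^3, C_1 ≅ Z^3.

Boundary ∂_1: C_1 → C_0 sends each edge [p,q] (with p < q) to q − p. For instance
  ∂[0,1] = [1] − [0].
This gives a 3×3 integer matrix of rank 2; reducing to Smith normal form yields diagonal entries (1,1).

Computing H_k = (kernel of ∂_k) / (image of ∂_{k+1}):

  H_1: rank ker ∂_1 − rank ∂_2 = (3 − 2) − 0 = 1, and there is no ∂_2, so H_1 = Z.

(K is a triangulation of the circle S^1.)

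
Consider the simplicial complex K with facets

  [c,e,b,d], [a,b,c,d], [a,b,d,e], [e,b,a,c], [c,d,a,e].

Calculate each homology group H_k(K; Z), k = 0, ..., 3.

Fix the vertex order a < b < c < d < e and write every simplex with vertices in increasing order. Then dim K = 3 and the simplices of K are:

  0-simplices (5): a, b, c, d, e
  1-simplices (10): ab, ac, ad, ae, bc, bd, be, cd, ce, de
  2-simplices (10): abc, abd, abe, acd, ace, ade, bcd, bce, bde, cde
  3-simplices (5): abcd, abce, abde, acde, bcde

giving chain groups C_0 ≅ Z^5, C_1 ≅ Z^10, C_2 ≅ Z^10, C_3 ≅ Z^5.

Boundary ∂_1: C_1 → C_0 maps an edge to its endpoints' difference, ∂[p,q] = q − p. For instance
  ∂ac = c − a.
The resulting 5×10 matrix has rank 4, and its Smith normal form has invariant factors (1,1,1,1).

∂_2: C_2 → C_1 acts by ∂[p,q,r] = [q,r] − [p,r] + [p,q]. For instance
  ∂bde = de − be + bd,
  ∂abc = bc − ac + ab.
As a 10×10 matrix over Z this has rank 6, with invariant factors (1,1,1,1,1,1).

The boundary map ∂_3: C_3 → C_2 sends each 3-simplex σ to the alternating sum Σ_i (−1)^i (σ with its i-th vertex removed). For instance
  ∂abde = bde − ade + abe − abd,
  ∂acde = cde − ade + ace − acd.
The 10×5 boundary matrix has rank 4 and Smith normal form diag(1,1,1,1).

Reading off H_k = ker ∂_k / im ∂_{k+1}:

  H_0: rank C_0 − rank ∂_1 = 5 − 4 = 1, and the invariant factors of ∂_1 are all 1, so H_0 = Z.
  H_1: rank ker ∂_1 − rank ∂_2 = (10 − 4) − 6 = 0, and the invariant factors of ∂_2 are all 1, so H_1 = 0.
  H_2: rank ker ∂_2 − rank ∂_3 = (10 − 6) − 4 = 0, and the invariant factors of ∂_3 are all 1, so H_2 = 0.
  H_3: rank ker ∂_3 − rank ∂_4 = (5 − 4) − 0 = 1, and there is no ∂_4, so H_3 = Z.

As a check, the Euler characteristic is 5 − 10 + 10 − 5 = 0, which agrees with 1 − 0 + 0 − 1 = 0.

H_0 ≅ Z,  H_1 = 0,  H_2 = 0,  H_3 ≅ Z.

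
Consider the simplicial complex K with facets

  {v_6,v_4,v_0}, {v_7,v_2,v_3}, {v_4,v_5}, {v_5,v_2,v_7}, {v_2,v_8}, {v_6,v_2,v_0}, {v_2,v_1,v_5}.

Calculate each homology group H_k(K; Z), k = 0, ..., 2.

H_0 ≅ Z,  H_1 ≅ Z,  H_2 = 0.

K has 9 vertices, 14 edges, 5 triangles.
rank ∂_0 = 0, rank ∂_1 = 8 ⇒ b_0 = 9 − 0 − 8 = 1; all invariant factors of ∂_1 are 1 so no torsion. So H_0 = Z.
rank ∂_1 = 8, rank ∂_2 = 5 ⇒ b_1 = 14 − 8 − 5 = 1; all invariant factors of ∂_2 are 1 so no torsion. So H_1 = Z.
rank ∂_2 = 5, rank ∂_3 = 0 ⇒ b_2 = 5 − 5 − 0 = 0. So H_2 = 0.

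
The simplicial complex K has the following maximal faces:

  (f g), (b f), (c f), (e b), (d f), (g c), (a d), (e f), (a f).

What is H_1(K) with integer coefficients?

Fix the vertex order a < b < c < d < e < f < g and write every simplex with vertices in increasing order. Then dim K = 1 and the simplices of K are:

  0-simplices (7): a, b, c, d, e, f, g
  1-simplices (9): ad, af, be, bf, cf, cg, df, ef, fg

giving chain groups C_0 ≅ Z^7, C_1 ≅ Z^9.

The boundary map ∂_1: C_1 → C_0 sends each edge [p,q] (with p < q) to q − p.
As a 7×9 matrix over Z this has rank 6, with invariant factors (1,1,1,1,1,1).

Now H_k = ker ∂_k / im ∂_{k+1}, so:

  H_1: rank ker ∂_1 − rank ∂_2 = (9 − 6) − 0 = 3, and there is no ∂_2, so H_1 ≅ Z^3.

H_1 = Z^3.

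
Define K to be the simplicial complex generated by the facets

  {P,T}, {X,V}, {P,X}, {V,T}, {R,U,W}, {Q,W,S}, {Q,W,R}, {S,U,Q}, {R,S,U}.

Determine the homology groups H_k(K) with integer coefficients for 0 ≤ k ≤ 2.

H_0 ≅ Z^2,  H_1 ≅ Z^2,  H_2 = 0.

We work with the vertex ordering P < Q < R < S < T < U < V < W < X. The simplices of K, each written with vertices in increasing order, are:

  0-simplices (9): P, Q, R, S, T, U, V, W, X
  1-simplices (14): PT, PX, QR, QS, QU, QW, RS, RU, RW, SU, SW, TV, UW, VX
  2-simplices (5): QRW, QSU, QSW, RSU, RUW

giving chain groups C_0 ≅ Z^9, C_1 ≅ Z^14, C_2 ≅ Z^5.

Boundary ∂_1: C_1 → C_0 maps an edge to its endpoints' difference, ∂[p,q] = q − p. For instance
  ∂QW = W − Q.
The 9×14 boundary matrix has rank 7 and Smith normal form diag(1,1,1,1,1,1,1).

The boundary map ∂_2: C_2 → C_1 sends each 2-simplex [p,q,r] to [q,r] − [p,r] + [p,q]. For instance
  ∂QRW = RW − QW + QR,
  ∂QSU = SU − QU + QS.
The 14×5 boundary matrix has rank 5 and Smith normal form diag(1,1,1,1,1).

From H_k ≅ ker(∂_k) / im(∂_{k+1}) we obtain:

  H_0: rank C_0 − rank ∂_1 = 9 − 7 = 2, and the invariant factors of ∂_1 are all 1, so H_0 ≅ Z^2.
  H_1: rank ker ∂_1 − rank ∂_2 = (14 − 7) − 5 = 2, and the invariant factors of ∂_2 are all 1, so H_1 ≅ Z^2.
  H_2: rank ker ∂_2 − rank ∂_3 = (5 − 5) − 0 = 0, and there is no ∂_3, so H_2 ≅ 0.

(K is a triangulation of the disjoint union of the Möbius band and the circle S^1.)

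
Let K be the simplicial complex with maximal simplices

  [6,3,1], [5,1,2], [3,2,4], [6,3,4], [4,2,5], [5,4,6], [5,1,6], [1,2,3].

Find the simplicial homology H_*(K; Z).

K has 6 vertices, 12 edges, 8 triangles.
rank ∂_0 = 0, rank ∂_1 = 5 ⇒ b_0 = 6 − 0 − 5 = 1; all invariant factors of ∂_1 are 1 so no torsion. So H_0 ≅ Z.
rank ∂_1 = 5, rank ∂_2 = 7 ⇒ b_1 = 12 − 5 − 7 = 0; all invariant factors of ∂_2 are 1 so no torsion. So H_1 ≅ 0.
rank ∂_2 = 7, rank ∂_3 = 0 ⇒ b_2 = 8 − 7 − 0 = 1. So H_2 ≅ Z.

H_0 = Z,  H_1 = 0,  H_2 = Z.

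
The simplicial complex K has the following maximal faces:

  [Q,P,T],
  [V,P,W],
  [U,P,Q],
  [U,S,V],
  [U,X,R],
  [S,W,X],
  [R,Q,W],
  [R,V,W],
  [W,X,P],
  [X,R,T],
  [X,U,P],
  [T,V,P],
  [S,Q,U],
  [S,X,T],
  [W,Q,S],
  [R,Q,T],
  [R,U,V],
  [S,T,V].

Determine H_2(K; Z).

Take the total order P < Q < R < S < T < U < V < W < X on the vertex set. Then K (dimension 2) consists of the simplices:

  0-simplices (9): P, Q, R, S, T, U, V, W, X
  1-simplices (27): PQ, PT, PU, PV, PW, PX, QR, QS, QT, QU, QW, RT, RU, RV, RW, RX, ST, SU, SV, SW, SX, TV, TX, UV, UX, VW, WX
  2-simplices (18): PQT, PQU, PTV, PUX, PVW, PWX, QRT, QRW, QSU, QSW, RTX, RUV, RUX, RVW, STV, STX, SUV, SWX

giving chain groups C_0 ≅ Z^9, C_1 ≅ Z^27, C_2 ≅ Z^18.

The boundary map ∂_1: C_1 → C_0 sends each edge [p,q] (with p < q) to q − p. For instance
  ∂QU = U − Q.
This gives a 9×27 integer matrix of rank 8; reducing to Smith normal form yields diagonal entries (1,1,1,1,1,1,1,1).

Boundary ∂_2: C_2 → C_1 acts by ∂[p,q,r] = [q,r] − [p,r] + [p,q]. For instance
  ∂SWX = WX − SX + SW,
  ∂PWX = WX − PX + PW.
The resulting 27×18 matrix has rank 17, and its Smith normal form has invariant factors (1,1,1,1,1,1,1,1,1,1,1,1,1,1,1,1,1).

Now H_k = ker ∂_k / im ∂_{k+1}, so:

  H_2: rank ker ∂_2 − rank ∂_3 = (18 − 17) − 0 = 1, and there is no ∂_3, so H_2 ≅ Z.

H_2 = Z.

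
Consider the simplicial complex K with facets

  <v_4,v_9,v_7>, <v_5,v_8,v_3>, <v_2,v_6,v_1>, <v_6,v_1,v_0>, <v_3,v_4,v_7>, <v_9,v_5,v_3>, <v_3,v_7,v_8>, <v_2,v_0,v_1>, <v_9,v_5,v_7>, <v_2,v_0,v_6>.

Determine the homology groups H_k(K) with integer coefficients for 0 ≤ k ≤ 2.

K has 10 vertices, 18 edges, 10 triangles.
rank ∂_0 = 0, rank ∂_1 = 8 ⇒ b_0 = 10 − 0 − 8 = 2; all invariant factors of ∂_1 are 1 so no torsion. So H_0 ≅ Z^2.
rank ∂_1 = 8, rank ∂_2 = 9 ⇒ b_1 = 18 − 8 − 9 = 1; all invariant factors of ∂_2 are 1 so no torsion. So H_1 ≅ Z.
rank ∂_2 = 9, rank ∂_3 = 0 ⇒ b_2 = 10 − 9 − 0 = 1. So H_2 ≅ Z.

H_0 ≅ Z^2,  H_1 ≅ Z,  H_2 ≅ Z.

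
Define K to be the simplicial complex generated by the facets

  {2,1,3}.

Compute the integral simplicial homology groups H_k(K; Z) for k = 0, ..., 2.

Fix the vertex order 1 < 2 < 3 and write every simplex with vertices in increasing order. Then dim K = 2 and the simplices of K are:

  0-simplices (3): [1], [2], [3]
  1-simplices (3): [1,2], [1,3], [2,3]
  2-simplices (1): [1,2,3]

Hence C_0 ≅ Z^3, C_1 ≅ Z^3, C_2 ≅ Z^1.

∂_1: C_1 → C_0 sends each edge [p,q] (with p < q) to q − p. For instance
  ∂[2,3] = [3] − [2].
The 3×3 boundary matrix has rank 2 and Smith normal form diag(1,1).

∂_2: C_2 → C_1 acts by ∂[p,q,r] = [q,r] − [p,r] + [p,q]. For instance
  ∂[1,2,3] = [2,3] − [1,3] + [1,2].
The resulting 3×1 matrix has rank 1, and its Smith normal form has invariant factors (1).

Computing H_k = (kernel of ∂_k) / (image of ∂_{k+1}):

  H_0: rank C_0 − rank ∂_1 = 3 − 2 = 1, and the invariant factors of ∂_1 are all 1, so H_0 ≅ Z.
  H_1: rank ker ∂_1 − rank ∂_2 = (3 − 2) − 1 = 0, and the invariant factors of ∂_2 are all 1, so H_1 ≅ 0.
  H_2: rank ker ∂_2 − rank ∂_3 = (1 − 1) − 0 = 0, and there is no ∂_3, so H_2 ≅ 0.

As a check, the Euler characteristic is 3 − 3 + 1 = 1, which agrees with 1 − 0 + 0 = 1.

H_0 ≅ Z,  H_1 = 0,  H_2 = 0.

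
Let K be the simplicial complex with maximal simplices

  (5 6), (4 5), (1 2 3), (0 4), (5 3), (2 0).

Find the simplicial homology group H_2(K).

H_2 = 0.

K has 7 vertices, 8 edges, 1 triangle.
rank ∂_2 = 1, rank ∂_3 = 0 ⇒ b_2 = 1 − 1 − 0 = 0. So H_2 = 0.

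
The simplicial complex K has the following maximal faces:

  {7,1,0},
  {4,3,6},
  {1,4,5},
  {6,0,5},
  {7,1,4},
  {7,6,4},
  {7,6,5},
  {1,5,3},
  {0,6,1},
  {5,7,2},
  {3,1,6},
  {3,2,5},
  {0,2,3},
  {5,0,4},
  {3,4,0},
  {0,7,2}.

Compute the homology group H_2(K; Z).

H_2 ≅ Z.

Fix the vertex order 0 < 1 < 2 < 3 < 4 < 5 < 6 < 7 and write every simplex with vertices in increasing order. Then dim K = 2 and the simplices of K are:

  0-simplices (8): [0], [1], [2], [3], [4], [5], [6], [7]
  1-simplices (24): (24 of them)
  2-simplices (16): [0,1,6], [0,1,7], [0,2,3], [0,2,7], [0,3,4], [0,4,5], [0,5,6], [1,3,5], [1,3,6], [1,4,5], [1,4,7], [2,3,5], [2,5,7], [3,4,6], [4,6,7], [5,6,7]

giving chain groups C_0 ≅ Z^8, C_1 ≅ Z^24, C_2 ≅ Z^16.

∂_1: C_1 → C_0 is given by ∂[p,q] = [q] − [p]. For instance
  ∂[1,4] = [4] − [1].
This gives a 8×24 integer matrix of rank 7; reducing to Smith normal form yields diagonal entries (1,1,1,1,1,1,1).

The boundary map ∂_2: C_2 → C_1 maps a triangle to the signed sum of its edges. For instance
  ∂[1,3,6] = [3,6] − [1,6] + [1,3],
  ∂[2,5,7] = [5,7] − [2,7] + [2,5].
The 24×16 boundary matrix has rank 15 and Smith normal form diag(1,1,1,1,1,1,1,1,1,1,1,1,1,1,1).

From H_k ≅ ker(∂_k) / im(∂_{k+1}) we obtain:

  H_2: rank ker ∂_2 − rank ∂_3 = (16 − 15) − 0 = 1, and there is no ∂_3, so H_2 = Z.

(K is a triangulation of the torus T^2.)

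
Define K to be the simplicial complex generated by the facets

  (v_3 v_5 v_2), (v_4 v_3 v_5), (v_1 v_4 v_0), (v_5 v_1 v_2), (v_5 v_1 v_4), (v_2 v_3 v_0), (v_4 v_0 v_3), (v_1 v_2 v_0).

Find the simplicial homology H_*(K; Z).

We work with the vertex ordering v_0 < v_1 < v_2 < v_3 < v_4 < v_5. The simplices of K, each written with vertices in increasing order, are:

  0-simplices (6): [v_0], [v_1], [v_2], [v_3], [v_4], [v_5]
  1-simplices (12): [v_0,v_1], [v_0,v_2], [v_0,v_3], [v_0,v_4], [v_1,v_2], [v_1,v_4], [v_1,v_5], [v_2,v_3], [v_2,v_5], [v_3,v_4], [v_3,v_5], [v_4,v_5]
  2-simplices (8): [v_0,v_1,v_2], [v_0,v_1,v_4], [v_0,v_2,v_3], [v_0,v_3,v_4], [v_1,v_2,v_5], [v_1,v_4,v_5], [v_2,v_3,v_5], [v_3,v_4,v_5]

so the chain groups are C_0 ≅ Z^6, C_1 ≅ Z^12, C_2 ≅ Z^8.

The boundary map ∂_1: C_1 → C_0 maps an edge to its endpoints' difference, ∂[p,q] = q − p. For instance
  ∂[v_3,v_5] = [v_5] − [v_3].
This gives a 6×12 integer matrix of rank 5; reducing to Smith normal form yields diagonal entries (1,1,1,1,1).

The boundary map ∂_2: C_2 → C_1 acts by ∂[p,q,r] = [q,r] − [p,r] + [p,q]. For instance
  ∂[v_0,v_1,v_4] = [v_1,v_4] − [v_0,v_4] + [v_0,v_1],
  ∂[v_1,v_4,v_5] = [v_4,v_5] − [v_1,v_5] + [v_1,v_4].
This gives a 12×8 integer matrix of rank 7; reducing to Smith normal form yields diagonal entries (1,1,1,1,1,1,1).

Reading off H_k = ker ∂_k / im ∂_{k+1}:

  H_0: rank C_0 − rank ∂_1 = 6 − 5 = 1, and the invariant factors of ∂_1 are all 1, so H_0 = Z.
  H_1: rank ker ∂_1 − rank ∂_2 = (12 − 5) − 7 = 0, and the invariant factors of ∂_2 are all 1, so H_1 = 0.
  H_2: rank ker ∂_2 − rank ∂_3 = (8 − 7) − 0 = 1, and there is no ∂_3, so H_2 = Z.

As a check, the Euler characteristic is 6 − 12 + 8 = 2, which agrees with 1 − 0 + 1 = 2.
(K is a triangulation of the 2-sphere S^2.)

H_0 ≅ Z,  H_1 = 0,  H_2 ≅ Z.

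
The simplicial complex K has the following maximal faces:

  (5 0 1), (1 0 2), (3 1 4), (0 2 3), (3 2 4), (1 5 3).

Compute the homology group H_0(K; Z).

We work with the vertex ordering 0 < 1 < 2 < 3 < 4 < 5. The simplices of K, each written with vertices in increasing order, are:

  0-simplices (6): [0], [1], [2], [3], [4], [5]
  1-simplices (12): [0,1], [0,2], [0,3], [0,5], [1,2], [1,3], [1,4], [1,5], [2,3], [2,4], [3,4], [3,5]
  2-simplices (6): [0,1,2], [0,1,5], [0,2,3], [1,3,4], [1,3,5], [2,3,4]

Hence C_0 ≅ Z^6, C_1 ≅ Z^12, C_2 ≅ Z^6.

∂_1: C_1 → C_0 sends each edge [p,q] (with p < q) to q − p. For instance
  ∂[0,1] = [1] − [0].
The 6×12 boundary matrix has rank 5 and Smith normal form diag(1,1,1,1,1).

The boundary map ∂_2: C_2 → C_1 maps a triangle to the signed sum of its edges. For instance
  ∂[0,2,3] = [2,3] − [0,3] + [0,2],
  ∂[0,1,2] = [1,2] − [0,2] + [0,1].
As a 12×6 matrix over Z this has rank 6, with invariant factors (1,1,1,1,1,1).

From H_k ≅ ker(∂_k) / im(∂_{k+1}) we obtain:

  H_0: rank C_0 − rank ∂_1 = 6 − 5 = 1, and the invariant factors of ∂_1 are all 1, so H_0 = Z.

(K is a triangulation of the cylinder S^1 x I.)

H_0 ≅ Z.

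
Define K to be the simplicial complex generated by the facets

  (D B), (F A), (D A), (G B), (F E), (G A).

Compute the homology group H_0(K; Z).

Order the vertices as A < B < D < E < F < G. Listing each simplex with vertices in this order, K has dimension 1 with simplices:

  0-simplices (6): A, B, D, E, F, G
  1-simplices (6): AD, AF, AG, BD, BG, EF

so the chain groups are C_0 ≅ Z^6, C_1 ≅ Z^6.

∂_1: C_1 → C_0 sends each edge [p,q] (with p < q) to q − p. For instance
  ∂AD = D − A.
The resulting 6×6 matrix has rank 5, and its Smith normal form has invariant factors (1,1,1,1,1).

Computing H_k = (kernel of ∂_k) / (image of ∂_{k+1}):

  H_0: rank C_0 − rank ∂_1 = 6 − 5 = 1, and the invariant factors of ∂_1 are all 1, so H_0 ≅ Z.

H_0 = Z.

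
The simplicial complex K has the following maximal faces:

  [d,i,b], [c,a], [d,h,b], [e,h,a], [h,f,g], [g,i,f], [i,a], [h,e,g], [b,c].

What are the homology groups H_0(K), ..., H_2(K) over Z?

Fix the vertex order a < b < c < d < e < f < g < h < i and write every simplex with vertices in increasing order. Then dim K = 2 and the simplices of K are:

  0-simplices (9): a, b, c, d, e, f, g, h, i
  1-simplices (17): ac, ae, ah, ai, bc, bd, bh, bi, dh, di, eg, eh, fg, fh, fi, gh, gi
  2-simplices (6): aeh, bdh, bdi, egh, fgh, fgi

giving chain groups C_0 ≅ Z^9, C_1 ≅ Z^17, C_2 ≅ Z^6.

Boundary ∂_1: C_1 → C_0 maps an edge to its endpoints' difference, ∂[p,q] = q − p. For instance
  ∂ac = c − a.
As a 9×17 matrix over Z this has rank 8, with invariant factors (1,1,1,1,1,1,1,1).

Boundary ∂_2: C_2 → C_1 acts by ∂[p,q,r] = [q,r] − [p,r] + [p,q]. For instance
  ∂egh = gh − eh + eg,
  ∂fgi = gi − fi + fg.
The resulting 17×6 matrix has rank 6, and its Smith normal form has invariant factors (1,1,1,1,1,1).

Computing H_k = (kernel of ∂_k) / (image of ∂_{k+1}):

  H_0: rank C_0 − rank ∂_1 = 9 − 8 = 1, and the invariant factors of ∂_1 are all 1, so H_0 = Z.
  H_1: rank ker ∂_1 − rank ∂_2 = (17 − 8) − 6 = 3, and the invariant factors of ∂_2 are all 1, so H_1 = Z^3.
  H_2: rank ker ∂_2 − rank ∂_3 = (6 − 6) − 0 = 0, and there is no ∂_3, so H_2 = 0.

H_0 ≅ Z,  H_1 ≅ Z^3,  H_2 = 0.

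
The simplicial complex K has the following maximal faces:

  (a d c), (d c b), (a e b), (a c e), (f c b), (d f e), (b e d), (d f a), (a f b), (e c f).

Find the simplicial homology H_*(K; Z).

We work with the vertex ordering a < b < c < d < e < f. The simplices of K, each written with vertices in increasing order, are:

  0-simplices (6): a, b, c, d, e, f
  1-simplices (15): ab, ac, ad, ae, af, bc, bd, be, bf, cd, ce, cf, de, df, ef
  2-simplices (10): abe, abf, acd, ace, adf, bcd, bcf, bde, cef, def

so the chain groups are C_0 ≅ Z^6, C_1 ≅ Z^15, C_2 ≅ Z^10.

Boundary ∂_1: C_1 → C_0 maps an edge to its endpoints' difference, ∂[p,q] = q − p. For instance
  ∂ef = f − e.
The 6×15 boundary matrix has rank 5 and Smith normal form diag(1,1,1,1,1).

∂_2: C_2 → C_1 acts by ∂[p,q,r] = [q,r] − [p,r] + [p,q]. For instance
  ∂acd = cd − ad + ac,
  ∂ace = ce − ae + ac.
This gives a 15×10 integer matrix of rank 10; reducing to Smith normal form yields diagonal entries (1,1,1,1,1,1,1,1,1,2).

Reading off H_k = ker ∂_k / im ∂_{k+1}:

  H_0: rank C_0 − rank ∂_1 = 6 − 5 = 1, and the invariant factors of ∂_1 are all 1, so H_0 = Z.
  H_1: rank ker ∂_1 − rank ∂_2 = (15 − 5) − 10 = 0, and ∂_2 has invariant factor 2 > 1, so H_1 = Z/2.
  H_2: rank ker ∂_2 − rank ∂_3 = (10 − 10) − 0 = 0, and there is no ∂_3, so H_2 = 0.

H_0 ≅ Z,  H_1 ≅ Z/2,  H_2 = 0.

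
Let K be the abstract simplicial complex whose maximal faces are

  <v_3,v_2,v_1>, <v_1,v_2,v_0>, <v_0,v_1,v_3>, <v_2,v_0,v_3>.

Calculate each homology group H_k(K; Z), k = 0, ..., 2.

Fix the vertex order v_0 < v_1 < v_2 < v_3 and write every simplex with vertices in increasing order. Then dim K = 2 and the simplices of K are:

  0-simplices (4): [v_0], [v_1], [v_2], [v_3]
  1-simplices (6): [v_0,v_1], [v_0,v_2], [v_0,v_3], [v_1,v_2], [v_1,v_3], [v_2,v_3]
  2-simplices (4): [v_0,v_1,v_2], [v_0,v_1,v_3], [v_0,v_2,v_3], [v_1,v_2,v_3]

giving chain groups C_0 ≅ Z^4, C_1 ≅ Z^6, C_2 ≅ Z^4.

∂_1: C_1 → C_0 sends each edge [p,q] (with p < q) to q − p. For instance
  ∂[v_0,v_2] = [v_2] − [v_0].
The 4×6 boundary matrix has rank 3 and Smith normal form diag(1,1,1).

The boundary map ∂_2: C_2 → C_1 sends each 2-simplex [p,q,r] to [q,r] − [p,r] + [p,q]. For instance
  ∂[v_0,v_1,v_2] = [v_1,v_2] − [v_0,v_2] + [v_0,v_1],
  ∂[v_0,v_1,v_3] = [v_1,v_3] − [v_0,v_3] + [v_0,v_1].
As a 6×4 matrix over Z this has rank 3, with invariant factors (1,1,1).

From H_k ≅ ker(∂_k) / im(∂_{k+1}) we obtain:

  H_0: rank C_0 − rank ∂_1 = 4 − 3 = 1, and the invariant factors of ∂_1 are all 1, so H_0 = Z.
  H_1: rank ker ∂_1 − rank ∂_2 = (6 − 3) − 3 = 0, and the invariant factors of ∂_2 are all 1, so H_1 = 0.
  H_2: rank ker ∂_2 − rank ∂_3 = (4 − 3) − 0 = 1, and there is no ∂_3, so H_2 = Z.

As a check, the Euler characteristic is 4 − 6 + 4 = 2, which agrees with 1 − 0 + 1 = 2.

H_0 = Z,  H_1 = 0,  H_2 = Z.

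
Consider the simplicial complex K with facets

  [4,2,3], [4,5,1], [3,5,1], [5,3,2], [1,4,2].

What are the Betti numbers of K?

Fix the vertex order 1 < 2 < 3 < 4 < 5 and write every simplex with vertices in increasing order. Then dim K = 2 and the simplices of K are:

  0-simplices (5): [1], [2], [3], [4], [5]
  1-simplices (10): [1,2], [1,3], [1,4], [1,5], [2,3], [2,4], [2,5], [3,4], [3,5], [4,5]
  2-simplices (5): [1,2,4], [1,3,5], [1,4,5], [2,3,4], [2,3,5]

Hence C_0 ≅ Z^5, C_1 ≅ Z^10, C_2 ≅ Z^5.

Boundary ∂_1: C_1 → C_0 is given by ∂[p,q] = [q] − [p].
As a 5×10 matrix over Z this has rank 4, with invariant factors (1,1,1,1).

∂_2: C_2 → C_1 maps a triangle to the signed sum of its edges. For instance
  ∂[2,3,4] = [3,4] − [2,4] + [2,3],
  ∂[1,2,4] = [2,4] − [1,4] + [1,2].
The 10×5 boundary matrix has rank 5 and Smith normal form diag(1,1,1,1,1).

Reading off H_k = ker ∂_k / im ∂_{k+1}:

  H_0: rank C_0 − rank ∂_1 = 5 − 4 = 1, and the invariant factors of ∂_1 are all 1, so H_0 ≅ Z.
  H_1: rank ker ∂_1 − rank ∂_2 = (10 − 4) − 5 = 1, and the invariant factors of ∂_2 are all 1, so H_1 ≅ Z.
  H_2: rank ker ∂_2 − rank ∂_3 = (5 − 5) − 0 = 0, and there is no ∂_3, so H_2 ≅ 0.

Hence the Betti numbers are b_0 = 1, b_1 = 1, b_2 = 0.

b_0 = 1, b_1 = 1, b_2 = 0.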